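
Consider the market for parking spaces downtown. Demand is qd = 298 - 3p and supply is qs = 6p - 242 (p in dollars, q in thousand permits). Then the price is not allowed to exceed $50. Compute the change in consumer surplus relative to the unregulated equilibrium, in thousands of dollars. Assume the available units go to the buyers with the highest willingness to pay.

-20

In a free market, 298 - 3p = 6p - 242 gives the equilibrium p* = 60, q* = 118.
The ceiling of 50 is below the equilibrium price 60, so it binds.
At p = 50: qd = 298 - 3·50 = 148 and qs = 6·50 - 242 = 58.
Consumer surplus without the control is ½ · (298/3 - 60) · 118 = 6962/3.
With the ceiling, 58 units are sold at 50 (assume they go to the highest-value buyers). The demand price at q = 58 is 80, so CS = ½ · [(298/3 - 50) + (80 - 50)] · 58 = 6902/3.
Change in consumer surplus = 6902/3 - 6962/3 = -20.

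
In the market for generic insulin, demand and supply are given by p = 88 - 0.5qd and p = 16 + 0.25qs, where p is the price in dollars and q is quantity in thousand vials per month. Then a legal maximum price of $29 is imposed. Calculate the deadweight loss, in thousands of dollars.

Rearranging demand gives qd = 176 - 2p; rearranging supply gives qs = 4p - 64. Equilibrium: 176 - 2p = 4p - 64, so 240 = 6p and p* = 40, q* = 96.
Because the ceiling (29) lies below the market-clearing price, it is binding.
At p = 29: qd = 176 - 2·29 = 118 and qs = 4·29 - 64 = 52.
Quantity traded falls to 52. At q = 52 the demand price is (176 - 52)/2 = 62 and the supply price is (64 + 52)/4 = 29.
Deadweight loss = ½ · (62 - 29) · (96 - 52) = ½ · 33 · 44 = 726.

726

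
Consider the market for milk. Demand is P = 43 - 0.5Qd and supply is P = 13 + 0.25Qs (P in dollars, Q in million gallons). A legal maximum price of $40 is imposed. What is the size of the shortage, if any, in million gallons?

0

Rearranging demand gives Qd = 86 - 2P; rearranging supply gives Qs = 4P - 52. Without the control the market clears where 86 - 2P = 4P - 52, i.e. P* = 23 and Q* = 40.
Since 40 is above P* = 23, the ceiling does not bind and the free-market outcome prevails.
Since the control does not bind, there is no shortage.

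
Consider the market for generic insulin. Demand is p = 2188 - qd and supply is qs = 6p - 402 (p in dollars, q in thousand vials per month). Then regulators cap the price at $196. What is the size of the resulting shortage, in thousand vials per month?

1218

Rearranging demand gives qd = 2188 - p. Equilibrium: 2188 - p = 6p - 402, so 2590 = 7p and p* = 370, q* = 1818.
The ceiling of 196 is below the equilibrium price 370, so it binds.
At p = 196: qd = 2188 - 196 = 1992 and qs = 6·196 - 402 = 774.
Shortage = qd - qs = 1992 - 774 = 1218.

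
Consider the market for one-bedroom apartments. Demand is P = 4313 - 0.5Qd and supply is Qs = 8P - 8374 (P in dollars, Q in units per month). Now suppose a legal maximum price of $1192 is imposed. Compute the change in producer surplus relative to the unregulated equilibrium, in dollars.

Rearranging demand gives Qd = 8626 - 2P. Equilibrium: 8626 - 2P = 8P - 8374, so 17000 = 10P and P* = 1700, Q* = 5226.
Because the ceiling (1192) lies below the market-clearing price, it is binding.
At P = 1192: Qd = 8626 - 2·1192 = 6242 and Qs = 8·1192 - 8374 = 1162.
Producer surplus without the control is ½ · (1700 - 1046.75) · 5226 = 1706942.25.
With the ceiling, producers sell 1162 units at 1192, so PS = ½ · (1192 - 1046.75) · 1162 = 84390.25.
Change in producer surplus = 84390.25 - 1706942.25 = -1622552.

-1622552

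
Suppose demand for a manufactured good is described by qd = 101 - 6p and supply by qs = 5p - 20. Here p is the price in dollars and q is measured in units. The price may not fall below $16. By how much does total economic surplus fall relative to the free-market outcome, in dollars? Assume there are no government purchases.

165

Setting quantity demanded equal to quantity supplied, 101 - 6p = 5p - 20, gives p* = 11 and q* = 35.
The floor of 16 is above the equilibrium price 11, so it binds.
At p = 16: qd = 101 - 6·16 = 5 and qs = 5·16 - 20 = 60.
Quantity traded falls to 5. At q = 5 the demand price is (101 - 5)/6 = 16 and the supply price is (20 + 5)/5 = 5.
Deadweight loss = ½ · (16 - 5) · (35 - 5) = ½ · 11 · 30 = 165.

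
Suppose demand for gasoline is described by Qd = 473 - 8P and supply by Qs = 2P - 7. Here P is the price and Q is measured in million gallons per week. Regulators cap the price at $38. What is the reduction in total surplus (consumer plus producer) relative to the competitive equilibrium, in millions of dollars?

Without the control the market clears where 473 - 8P = 2P - 7, i.e. P* = 48 and Q* = 89.
Because the ceiling (38) lies below the market-clearing price, it is binding.
At P = 38: Qd = 473 - 8·38 = 169 and Qs = 2·38 - 7 = 69.
Quantity traded falls to 69. At Q = 69 the demand price is (473 - 69)/8 = 50.5 and the supply price is (7 + 69)/2 = 38.
Deadweight loss = ½ · (50.5 - 38) · (89 - 69) = ½ · 12.5 · 20 = 125.

125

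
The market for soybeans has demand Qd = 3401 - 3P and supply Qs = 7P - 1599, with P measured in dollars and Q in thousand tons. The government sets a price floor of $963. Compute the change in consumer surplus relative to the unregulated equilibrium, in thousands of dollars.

In a free market, 3401 - 3P = 7P - 1599 gives the equilibrium P* = 500, Q* = 1901.
Since 963 > 500, the floor is binding.
At P = 963: Qd = 3401 - 3·963 = 512 and Qs = 7·963 - 1599 = 5142.
Consumer surplus without the control is ½ · (3401/3 - 500) · 1901 = 3613801/6.
With the floor, consumers buy 512 units at 963, so CS = ½ · (3401/3 - 963) · 512 = 131072/3.
Change in consumer surplus = 131072/3 - 3613801/6 = -558609.5.

-558609.5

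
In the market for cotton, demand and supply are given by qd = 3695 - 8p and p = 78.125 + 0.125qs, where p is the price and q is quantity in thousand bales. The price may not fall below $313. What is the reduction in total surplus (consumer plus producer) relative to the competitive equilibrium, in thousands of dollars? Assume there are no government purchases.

14792

Rearranging supply gives qs = 8p - 625. Setting quantity demanded equal to quantity supplied, 3695 - 8p = 8p - 625, gives p* = 270 and q* = 1535.
Because the floor (313) lies above the market-clearing price, it is binding.
At p = 313: qd = 3695 - 8·313 = 1191 and qs = 8·313 - 625 = 1879.
Quantity traded falls to 1191. At q = 1191 the demand price is (3695 - 1191)/8 = 313 and the supply price is (625 + 1191)/8 = 227.
Deadweight loss = ½ · (313 - 227) · (1535 - 1191) = ½ · 86 · 344 = 14792.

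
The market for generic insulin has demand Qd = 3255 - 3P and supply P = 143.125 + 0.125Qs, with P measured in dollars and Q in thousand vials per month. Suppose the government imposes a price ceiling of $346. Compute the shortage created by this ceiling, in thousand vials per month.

Rearranging supply gives Qs = 8P - 1145. Without the control the market clears where 3255 - 3P = 8P - 1145, i.e. P* = 400 and Q* = 2055.
The ceiling of 346 is below the equilibrium price 400, so it binds.
At P = 346: Qd = 3255 - 3·346 = 2217 and Qs = 8·346 - 1145 = 1623.
Shortage = Qd - Qs = 2217 - 1623 = 594.

594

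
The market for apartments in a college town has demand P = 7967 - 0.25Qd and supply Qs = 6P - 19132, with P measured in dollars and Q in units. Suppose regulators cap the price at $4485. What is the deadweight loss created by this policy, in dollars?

Rearranging demand gives Qd = 31868 - 4P. Equilibrium: 31868 - 4P = 6P - 19132, so 51000 = 10P and P* = 5100, Q* = 11468.
Since 4485 < 5100, the ceiling is binding.
At P = 4485: Qd = 31868 - 4·4485 = 13928 and Qs = 6·4485 - 19132 = 7778.
Quantity traded falls to 7778. At Q = 7778 the demand price is (31868 - 7778)/4 = 6022.5 and the supply price is (19132 + 7778)/6 = 4485.
Deadweight loss = ½ · (6022.5 - 4485) · (11468 - 7778) = ½ · 1537.5 · 3690 = 2836687.5.

2836687.5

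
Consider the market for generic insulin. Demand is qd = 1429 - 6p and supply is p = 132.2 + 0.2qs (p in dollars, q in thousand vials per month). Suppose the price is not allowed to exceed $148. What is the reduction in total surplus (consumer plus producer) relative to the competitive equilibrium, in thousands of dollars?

Rearranging supply gives qs = 5p - 661. Without the control the market clears where 1429 - 6p = 5p - 661, i.e. p* = 190 and q* = 289.
The ceiling of 148 is below the equilibrium price 190, so it binds.
At p = 148: qd = 1429 - 6·148 = 541 and qs = 5·148 - 661 = 79.
Quantity traded falls to 79. At q = 79 the demand price is (1429 - 79)/6 = 225 and the supply price is (661 + 79)/5 = 148.
Deadweight loss = ½ · (225 - 148) · (289 - 79) = ½ · 77 · 210 = 8085.

8085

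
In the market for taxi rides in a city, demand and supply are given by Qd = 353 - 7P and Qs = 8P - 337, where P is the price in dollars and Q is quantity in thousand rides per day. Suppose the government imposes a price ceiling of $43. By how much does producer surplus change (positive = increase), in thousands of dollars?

Setting quantity demanded equal to quantity supplied, 353 - 7P = 8P - 337, gives P* = 46 and Q* = 31.
The ceiling of 43 is below the equilibrium price 46, so it binds.
At P = 43: Qd = 353 - 7·43 = 52 and Qs = 8·43 - 337 = 7.
Producer surplus without the control is ½ · (46 - 42.125) · 31 = 60.0625.
With the ceiling, producers sell 7 units at 43, so PS = ½ · (43 - 42.125) · 7 = 3.0625.
Change in producer surplus = 3.0625 - 60.0625 = -57.

-57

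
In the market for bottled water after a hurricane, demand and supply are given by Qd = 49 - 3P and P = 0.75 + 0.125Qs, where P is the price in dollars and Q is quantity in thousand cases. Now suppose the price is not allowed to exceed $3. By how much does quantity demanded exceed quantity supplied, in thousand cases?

22

Rearranging supply gives Qs = 8P - 6. Without the control the market clears where 49 - 3P = 8P - 6, i.e. P* = 5 and Q* = 34.
The ceiling of 3 is below the equilibrium price 5, so it binds.
At P = 3: Qd = 49 - 3·3 = 40 and Qs = 8·3 - 6 = 18.
Shortage = Qd - Qs = 40 - 18 = 22.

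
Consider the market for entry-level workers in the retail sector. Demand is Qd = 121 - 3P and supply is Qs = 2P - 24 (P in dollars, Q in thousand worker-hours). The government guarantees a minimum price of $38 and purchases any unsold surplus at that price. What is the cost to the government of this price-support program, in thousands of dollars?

1710

In a free market, 121 - 3P = 2P - 24 gives the equilibrium P* = 29, Q* = 34.
The floor of 38 is above the equilibrium price 29, so it binds.
At P = 38: Qd = 121 - 3·38 = 7 and Qs = 2·38 - 24 = 52.
Surplus = Qs - Qd = 45.
Government expenditure = surplus × support price = 45 × 38 = 1710.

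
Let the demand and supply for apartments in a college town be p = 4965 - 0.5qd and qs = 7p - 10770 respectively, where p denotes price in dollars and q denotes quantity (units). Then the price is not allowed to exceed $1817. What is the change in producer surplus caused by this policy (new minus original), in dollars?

-1757878.5

Rearranging demand gives qd = 9930 - 2p. Without the control the market clears where 9930 - 2p = 7p - 10770, i.e. p* = 2300 and q* = 5330.
Because the ceiling (1817) lies below the market-clearing price, it is binding.
At p = 1817: qd = 9930 - 2·1817 = 6296 and qs = 7·1817 - 10770 = 1949.
Producer surplus without the control is ½ · (2300 - 10770/7) · 5330 = 14204450/7.
With the ceiling, producers sell 1949 units at 1817, so PS = ½ · (1817 - 10770/7) · 1949 = 3798601/14.
Change in producer surplus = 3798601/14 - 14204450/7 = -1757878.5.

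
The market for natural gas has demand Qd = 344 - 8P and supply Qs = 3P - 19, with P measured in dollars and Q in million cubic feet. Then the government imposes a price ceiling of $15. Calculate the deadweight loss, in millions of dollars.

668.25

Setting quantity demanded equal to quantity supplied, 344 - 8P = 3P - 19, gives P* = 33 and Q* = 80.
Since 15 < 33, the ceiling is binding.
At P = 15: Qd = 344 - 8·15 = 224 and Qs = 3·15 - 19 = 26.
Quantity traded falls to 26. At Q = 26 the demand price is (344 - 26)/8 = 39.75 and the supply price is (19 + 26)/3 = 15.
Deadweight loss = ½ · (39.75 - 15) · (80 - 26) = ½ · 24.75 · 54 = 668.25.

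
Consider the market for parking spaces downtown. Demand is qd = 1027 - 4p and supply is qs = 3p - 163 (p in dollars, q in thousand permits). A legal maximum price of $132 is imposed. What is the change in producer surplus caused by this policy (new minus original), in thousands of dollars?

Without the control the market clears where 1027 - 4p = 3p - 163, i.e. p* = 170 and q* = 347.
Since 132 < 170, the ceiling is binding.
At p = 132: qd = 1027 - 4·132 = 499 and qs = 3·132 - 163 = 233.
Producer surplus without the control is ½ · (170 - 163/3) · 347 = 120409/6.
With the ceiling, producers sell 233 units at 132, so PS = ½ · (132 - 163/3) · 233 = 54289/6.
Change in producer surplus = 54289/6 - 120409/6 = -11020.

-11020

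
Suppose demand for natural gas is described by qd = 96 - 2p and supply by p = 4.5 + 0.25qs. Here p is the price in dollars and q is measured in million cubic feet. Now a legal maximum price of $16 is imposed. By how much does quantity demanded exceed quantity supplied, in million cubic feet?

Rearranging supply gives qs = 4p - 18. Without the control the market clears where 96 - 2p = 4p - 18, i.e. p* = 19 and q* = 58.
Because the ceiling (16) lies below the market-clearing price, it is binding.
At p = 16: qd = 96 - 2·16 = 64 and qs = 4·16 - 18 = 46.
Shortage = qd - qs = 64 - 46 = 18.

18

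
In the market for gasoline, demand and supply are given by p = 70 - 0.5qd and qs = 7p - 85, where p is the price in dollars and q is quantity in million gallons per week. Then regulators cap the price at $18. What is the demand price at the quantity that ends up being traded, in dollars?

Rearranging demand gives qd = 140 - 2p. Setting quantity demanded equal to quantity supplied, 140 - 2p = 7p - 85, gives p* = 25 and q* = 90.
Because the ceiling (18) lies below the market-clearing price, it is binding.
At p = 18: qd = 140 - 2·18 = 104 and qs = 7·18 - 85 = 41.
Only 41 units reach the market. On the demand curve, the marginal buyer's willingness to pay at q = 41 is (140 - 41)/2 = 49.5.

49.5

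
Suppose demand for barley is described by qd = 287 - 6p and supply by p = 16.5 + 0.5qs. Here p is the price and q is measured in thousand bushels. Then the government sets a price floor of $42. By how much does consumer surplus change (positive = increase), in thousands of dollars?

Rearranging supply gives qs = 2p - 33. Setting quantity demanded equal to quantity supplied, 287 - 6p = 2p - 33, gives p* = 40 and q* = 47.
Because the floor (42) lies above the market-clearing price, it is binding.
At p = 42: qd = 287 - 6·42 = 35 and qs = 2·42 - 33 = 51.
Consumer surplus without the control is ½ · (287/6 - 40) · 47 = 2209/12.
With the floor, consumers buy 35 units at 42, so CS = ½ · (287/6 - 42) · 35 = 1225/12.
Change in consumer surplus = 1225/12 - 2209/12 = -82.

-82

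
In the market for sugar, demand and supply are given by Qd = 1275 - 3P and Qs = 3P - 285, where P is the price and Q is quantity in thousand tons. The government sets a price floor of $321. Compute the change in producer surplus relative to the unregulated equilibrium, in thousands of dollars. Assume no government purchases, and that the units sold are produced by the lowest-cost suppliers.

13450.5

In a free market, 1275 - 3P = 3P - 285 gives the equilibrium P* = 260, Q* = 495.
Because the floor (321) lies above the market-clearing price, it is binding.
At P = 321: Qd = 1275 - 3·321 = 312 and Qs = 3·321 - 285 = 678.
Producer surplus without the control is ½ · (260 - 95) · 495 = 40837.5.
With the floor, 312 units are sold at 321. The supply price at Q = 312 is 199, so PS = ½ · [(321 - 95) + (321 - 199)] · 312 = 54288.
Change in producer surplus = 54288 - 40837.5 = 13450.5.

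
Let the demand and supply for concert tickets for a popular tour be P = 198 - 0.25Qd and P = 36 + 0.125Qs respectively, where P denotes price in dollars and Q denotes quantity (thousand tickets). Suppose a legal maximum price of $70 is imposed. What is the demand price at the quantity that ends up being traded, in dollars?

Rearranging demand gives Qd = 792 - 4P; rearranging supply gives Qs = 8P - 288. In a free market, 792 - 4P = 8P - 288 gives the equilibrium P* = 90, Q* = 432.
Since 70 < 90, the ceiling is binding.
At P = 70: Qd = 792 - 4·70 = 512 and Qs = 8·70 - 288 = 272.
Only 272 units reach the market. On the demand curve, the marginal buyer's willingness to pay at Q = 272 is (792 - 272)/4 = 130.

130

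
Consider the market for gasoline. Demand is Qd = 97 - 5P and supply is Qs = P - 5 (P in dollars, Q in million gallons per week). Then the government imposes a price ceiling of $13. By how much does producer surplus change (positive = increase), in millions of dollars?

Equilibrium: 97 - 5P = P - 5, so 102 = 6P and P* = 17, Q* = 12.
The ceiling of 13 is below the equilibrium price 17, so it binds.
At P = 13: Qd = 97 - 5·13 = 32 and Qs = 13 - 5 = 8.
Producer surplus without the control is ½ · (17 - 5) · 12 = 72.
With the ceiling, producers sell 8 units at 13, so PS = ½ · (13 - 5) · 8 = 32.
Change in producer surplus = 32 - 72 = -40.

-40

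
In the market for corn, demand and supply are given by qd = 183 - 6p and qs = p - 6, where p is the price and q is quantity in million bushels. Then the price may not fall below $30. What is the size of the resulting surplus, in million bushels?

Without the control the market clears where 183 - 6p = p - 6, i.e. p* = 27 and q* = 21.
The floor of 30 is above the equilibrium price 27, so it binds.
At p = 30: qd = 183 - 6·30 = 3 and qs = 30 - 6 = 24.
Surplus = qs - qd = 24 - 3 = 21.

21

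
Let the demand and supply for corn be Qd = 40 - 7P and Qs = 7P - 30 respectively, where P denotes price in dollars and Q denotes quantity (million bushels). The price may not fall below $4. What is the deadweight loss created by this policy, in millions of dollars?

Without the control the market clears where 40 - 7P = 7P - 30, i.e. P* = 5 and Q* = 5.
The floor of 4 is below the equilibrium price 5, so it is not binding; the market clears at P* = 5, Q* = 5.
Since the control does not bind, no trades are prevented and deadweight loss is zero.

0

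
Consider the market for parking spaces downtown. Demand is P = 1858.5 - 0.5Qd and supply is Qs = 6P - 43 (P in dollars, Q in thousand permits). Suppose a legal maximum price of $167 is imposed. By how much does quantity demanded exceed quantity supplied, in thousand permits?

Rearranging demand gives Qd = 3717 - 2P. Equilibrium: 3717 - 2P = 6P - 43, so 3760 = 8P and P* = 470, Q* = 2777.
Since 167 < 470, the ceiling is binding.
At P = 167: Qd = 3717 - 2·167 = 3383 and Qs = 6·167 - 43 = 959.
Shortage = Qd - Qs = 3383 - 959 = 2424.

2424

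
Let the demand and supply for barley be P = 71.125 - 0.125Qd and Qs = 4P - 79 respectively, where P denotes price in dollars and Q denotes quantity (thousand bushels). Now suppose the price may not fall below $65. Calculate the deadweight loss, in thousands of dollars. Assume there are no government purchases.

Rearranging demand gives Qd = 569 - 8P. In a free market, 569 - 8P = 4P - 79 gives the equilibrium P* = 54, Q* = 137.
The floor of 65 is above the equilibrium price 54, so it binds.
At P = 65: Qd = 569 - 8·65 = 49 and Qs = 4·65 - 79 = 181.
Quantity traded falls to 49. At Q = 49 the demand price is (569 - 49)/8 = 65 and the supply price is (79 + 49)/4 = 32.
Deadweight loss = ½ · (65 - 32) · (137 - 49) = ½ · 33 · 88 = 1452.

1452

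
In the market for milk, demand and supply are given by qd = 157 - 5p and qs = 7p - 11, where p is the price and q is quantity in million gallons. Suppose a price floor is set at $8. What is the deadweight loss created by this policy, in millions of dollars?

0

Without the control the market clears where 157 - 5p = 7p - 11, i.e. p* = 14 and q* = 87.
The floor of 8 is below the equilibrium price 14, so it is not binding; the market clears at p* = 14, q* = 87.
Since the control does not bind, no trades are prevented and deadweight loss is zero.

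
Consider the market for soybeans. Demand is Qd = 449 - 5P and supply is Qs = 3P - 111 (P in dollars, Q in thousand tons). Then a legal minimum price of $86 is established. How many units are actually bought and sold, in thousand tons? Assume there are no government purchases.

19

Equilibrium: 449 - 5P = 3P - 111, so 560 = 8P and P* = 70, Q* = 99.
The floor of 86 is above the equilibrium price 70, so it binds.
At P = 86: Qd = 449 - 5·86 = 19 and Qs = 3·86 - 111 = 147.
The quantity actually transacted is the short side, demand: 19.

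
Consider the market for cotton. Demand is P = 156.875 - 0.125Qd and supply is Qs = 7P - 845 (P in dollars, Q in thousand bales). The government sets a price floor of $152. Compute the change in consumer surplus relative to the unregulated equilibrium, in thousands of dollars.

-1044

Rearranging demand gives Qd = 1255 - 8P. Equilibrium: 1255 - 8P = 7P - 845, so 2100 = 15P and P* = 140, Q* = 135.
Because the floor (152) lies above the market-clearing price, it is binding.
At P = 152: Qd = 1255 - 8·152 = 39 and Qs = 7·152 - 845 = 219.
Consumer surplus without the control is ½ · (156.875 - 140) · 135 = 1139.0625.
With the floor, consumers buy 39 units at 152, so CS = ½ · (156.875 - 152) · 39 = 95.0625.
Change in consumer surplus = 95.0625 - 1139.0625 = -1044.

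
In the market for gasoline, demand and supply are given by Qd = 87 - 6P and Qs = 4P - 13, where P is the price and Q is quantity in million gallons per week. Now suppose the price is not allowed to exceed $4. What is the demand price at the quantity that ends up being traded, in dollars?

Equilibrium: 87 - 6P = 4P - 13, so 100 = 10P and P* = 10, Q* = 27.
Because the ceiling (4) lies below the market-clearing price, it is binding.
At P = 4: Qd = 87 - 6·4 = 63 and Qs = 4·4 - 13 = 3.
Only 3 units reach the market. On the demand curve, the marginal buyer's willingness to pay at Q = 3 is (87 - 3)/6 = 14.

14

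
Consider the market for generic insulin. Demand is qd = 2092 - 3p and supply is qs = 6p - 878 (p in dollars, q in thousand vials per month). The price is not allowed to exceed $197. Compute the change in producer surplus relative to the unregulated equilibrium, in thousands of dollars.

-93499

Setting quantity demanded equal to quantity supplied, 2092 - 3p = 6p - 878, gives p* = 330 and q* = 1102.
Since 197 < 330, the ceiling is binding.
At p = 197: qd = 2092 - 3·197 = 1501 and qs = 6·197 - 878 = 304.
Producer surplus without the control is ½ · (330 - 439/3) · 1102 = 303601/3.
With the ceiling, producers sell 304 units at 197, so PS = ½ · (197 - 439/3) · 304 = 23104/3.
Change in producer surplus = 23104/3 - 303601/3 = -93499.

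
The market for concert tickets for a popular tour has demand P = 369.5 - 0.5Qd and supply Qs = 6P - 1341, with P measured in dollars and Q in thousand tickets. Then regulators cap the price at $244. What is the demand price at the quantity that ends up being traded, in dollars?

308

Rearranging demand gives Qd = 739 - 2P. Setting quantity demanded equal to quantity supplied, 739 - 2P = 6P - 1341, gives P* = 260 and Q* = 219.
The ceiling of 244 is below the equilibrium price 260, so it binds.
At P = 244: Qd = 739 - 2·244 = 251 and Qs = 6·244 - 1341 = 123.
Only 123 units reach the market. On the demand curve, the marginal buyer's willingness to pay at Q = 123 is (739 - 123)/2 = 308.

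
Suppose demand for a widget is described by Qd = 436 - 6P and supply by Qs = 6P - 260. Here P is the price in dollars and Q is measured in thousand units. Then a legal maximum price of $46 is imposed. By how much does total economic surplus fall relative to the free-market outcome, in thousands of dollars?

864

Setting quantity demanded equal to quantity supplied, 436 - 6P = 6P - 260, gives P* = 58 and Q* = 88.
Because the ceiling (46) lies below the market-clearing price, it is binding.
At P = 46: Qd = 436 - 6·46 = 160 and Qs = 6·46 - 260 = 16.
Quantity traded falls to 16. At Q = 16 the demand price is (436 - 16)/6 = 70 and the supply price is (260 + 16)/6 = 46.
Deadweight loss = ½ · (70 - 46) · (88 - 16) = ½ · 24 · 72 = 864.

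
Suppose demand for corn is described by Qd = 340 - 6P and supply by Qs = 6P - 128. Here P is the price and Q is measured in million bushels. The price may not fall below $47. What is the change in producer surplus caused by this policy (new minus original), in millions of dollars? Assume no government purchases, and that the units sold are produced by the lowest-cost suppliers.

272

Without the control the market clears where 340 - 6P = 6P - 128, i.e. P* = 39 and Q* = 106.
The floor of 47 is above the equilibrium price 39, so it binds.
At P = 47: Qd = 340 - 6·47 = 58 and Qs = 6·47 - 128 = 154.
Producer surplus without the control is ½ · (39 - 64/3) · 106 = 2809/3.
With the floor, 58 units are sold at 47. The supply price at Q = 58 is 31, so PS = ½ · [(47 - 64/3) + (47 - 31)] · 58 = 3625/3.
Change in producer surplus = 3625/3 - 2809/3 = 272.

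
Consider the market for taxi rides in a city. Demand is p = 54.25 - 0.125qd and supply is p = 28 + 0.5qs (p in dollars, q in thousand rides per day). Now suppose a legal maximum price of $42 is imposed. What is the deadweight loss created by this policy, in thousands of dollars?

61.25

Rearranging demand gives qd = 434 - 8p; rearranging supply gives qs = 2p - 56. Without the control the market clears where 434 - 8p = 2p - 56, i.e. p* = 49 and q* = 42.
Because the ceiling (42) lies below the market-clearing price, it is binding.
At p = 42: qd = 434 - 8·42 = 98 and qs = 2·42 - 56 = 28.
Quantity traded falls to 28. At q = 28 the demand price is (434 - 28)/8 = 50.75 and the supply price is (56 + 28)/2 = 42.
Deadweight loss = ½ · (50.75 - 42) · (42 - 28) = ½ · 8.75 · 14 = 61.25.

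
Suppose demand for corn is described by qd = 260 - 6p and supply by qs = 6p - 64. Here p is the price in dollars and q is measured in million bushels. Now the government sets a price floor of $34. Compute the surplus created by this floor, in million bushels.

84

Setting quantity demanded equal to quantity supplied, 260 - 6p = 6p - 64, gives p* = 27 and q* = 98.
Because the floor (34) lies above the market-clearing price, it is binding.
At p = 34: qd = 260 - 6·34 = 56 and qs = 6·34 - 64 = 140.
Surplus = qs - qd = 140 - 56 = 84.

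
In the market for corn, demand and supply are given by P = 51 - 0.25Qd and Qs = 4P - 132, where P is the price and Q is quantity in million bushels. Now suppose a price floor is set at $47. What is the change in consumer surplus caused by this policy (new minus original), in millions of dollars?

Rearranging demand gives Qd = 204 - 4P. Setting quantity demanded equal to quantity supplied, 204 - 4P = 4P - 132, gives P* = 42 and Q* = 36.
Because the floor (47) lies above the market-clearing price, it is binding.
At P = 47: Qd = 204 - 4·47 = 16 and Qs = 4·47 - 132 = 56.
Consumer surplus without the control is ½ · (51 - 42) · 36 = 162.
With the floor, consumers buy 16 units at 47, so CS = ½ · (51 - 47) · 16 = 32.
Change in consumer surplus = 32 - 162 = -130.

-130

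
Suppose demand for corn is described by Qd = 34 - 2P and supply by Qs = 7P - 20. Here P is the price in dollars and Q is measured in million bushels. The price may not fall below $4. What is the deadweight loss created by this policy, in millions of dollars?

0

Equilibrium: 34 - 2P = 7P - 20, so 54 = 9P and P* = 6, Q* = 22.
Since 4 is below P* = 6, the floor does not bind and the free-market outcome prevails.
Since the control does not bind, no trades are prevented and deadweight loss is zero.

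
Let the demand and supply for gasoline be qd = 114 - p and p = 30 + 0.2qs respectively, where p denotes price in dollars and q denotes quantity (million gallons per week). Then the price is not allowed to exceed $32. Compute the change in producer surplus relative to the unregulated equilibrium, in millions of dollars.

-480

Rearranging supply gives qs = 5p - 150. Without the control the market clears where 114 - p = 5p - 150, i.e. p* = 44 and q* = 70.
Since 32 < 44, the ceiling is binding.
At p = 32: qd = 114 - 32 = 82 and qs = 5·32 - 150 = 10.
Producer surplus without the control is ½ · (44 - 30) · 70 = 490.
With the ceiling, producers sell 10 units at 32, so PS = ½ · (32 - 30) · 10 = 10.
Change in producer surplus = 10 - 490 = -480.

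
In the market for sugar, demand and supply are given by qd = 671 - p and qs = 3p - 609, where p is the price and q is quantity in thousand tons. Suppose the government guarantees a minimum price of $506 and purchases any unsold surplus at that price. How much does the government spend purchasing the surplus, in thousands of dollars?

Equilibrium: 671 - p = 3p - 609, so 1280 = 4p and p* = 320, q* = 351.
The floor of 506 is above the equilibrium price 320, so it binds.
At p = 506: qd = 671 - 506 = 165 and qs = 3·506 - 609 = 909.
Surplus = qs - qd = 744.
Government expenditure = surplus × support price = 744 × 506 = 376464.

376464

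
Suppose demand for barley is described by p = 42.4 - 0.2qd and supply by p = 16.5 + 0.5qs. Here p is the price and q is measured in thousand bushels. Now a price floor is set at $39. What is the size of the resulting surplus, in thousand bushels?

Rearranging demand gives qd = 212 - 5p; rearranging supply gives qs = 2p - 33. Equilibrium: 212 - 5p = 2p - 33, so 245 = 7p and p* = 35, q* = 37.
The floor of 39 is above the equilibrium price 35, so it binds.
At p = 39: qd = 212 - 5·39 = 17 and qs = 2·39 - 33 = 45.
Surplus = qs - qd = 45 - 17 = 28.

28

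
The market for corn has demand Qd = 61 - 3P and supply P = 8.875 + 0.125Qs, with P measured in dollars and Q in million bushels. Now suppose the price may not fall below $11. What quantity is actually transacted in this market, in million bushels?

25

Rearranging supply gives Qs = 8P - 71. In a free market, 61 - 3P = 8P - 71 gives the equilibrium P* = 12, Q* = 25.
Since 11 is below P* = 12, the floor does not bind and the free-market outcome prevails.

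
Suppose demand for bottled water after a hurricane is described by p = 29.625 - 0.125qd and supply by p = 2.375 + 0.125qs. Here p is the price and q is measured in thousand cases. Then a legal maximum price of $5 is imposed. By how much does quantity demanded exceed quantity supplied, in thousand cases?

176

Rearranging demand gives qd = 237 - 8p; rearranging supply gives qs = 8p - 19. Setting quantity demanded equal to quantity supplied, 237 - 8p = 8p - 19, gives p* = 16 and q* = 109.
The ceiling of 5 is below the equilibrium price 16, so it binds.
At p = 5: qd = 237 - 8·5 = 197 and qs = 8·5 - 19 = 21.
Shortage = qd - qs = 197 - 21 = 176.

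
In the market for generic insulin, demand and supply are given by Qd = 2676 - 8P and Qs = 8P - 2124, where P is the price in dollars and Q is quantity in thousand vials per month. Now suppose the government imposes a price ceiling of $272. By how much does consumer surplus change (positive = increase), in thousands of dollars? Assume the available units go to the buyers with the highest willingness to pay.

-1680

In a free market, 2676 - 8P = 8P - 2124 gives the equilibrium P* = 300, Q* = 276.
The ceiling of 272 is below the equilibrium price 300, so it binds.
At P = 272: Qd = 2676 - 8·272 = 500 and Qs = 8·272 - 2124 = 52.
Consumer surplus without the control is ½ · (334.5 - 300) · 276 = 4761.
With the ceiling, 52 units are sold at 272 (assume they go to the highest-value buyers). The demand price at Q = 52 is 328, so CS = ½ · [(334.5 - 272) + (328 - 272)] · 52 = 3081.
Change in consumer surplus = 3081 - 4761 = -1680.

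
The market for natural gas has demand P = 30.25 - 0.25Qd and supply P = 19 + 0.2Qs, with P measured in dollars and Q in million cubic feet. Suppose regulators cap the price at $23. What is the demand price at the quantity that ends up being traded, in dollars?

25.25

Rearranging demand gives Qd = 121 - 4P; rearranging supply gives Qs = 5P - 95. In a free market, 121 - 4P = 5P - 95 gives the equilibrium P* = 24, Q* = 25.
The ceiling of 23 is below the equilibrium price 24, so it binds.
At P = 23: Qd = 121 - 4·23 = 29 and Qs = 5·23 - 95 = 20.
Only 20 units reach the market. On the demand curve, the marginal buyer's willingness to pay at Q = 20 is (121 - 20)/4 = 25.25.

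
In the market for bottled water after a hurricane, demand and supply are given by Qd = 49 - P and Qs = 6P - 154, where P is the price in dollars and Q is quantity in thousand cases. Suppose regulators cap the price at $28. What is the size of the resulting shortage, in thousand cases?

7

Setting quantity demanded equal to quantity supplied, 49 - P = 6P - 154, gives P* = 29 and Q* = 20.
The ceiling of 28 is below the equilibrium price 29, so it binds.
At P = 28: Qd = 49 - 28 = 21 and Qs = 6·28 - 154 = 14.
Shortage = Qd - Qs = 21 - 14 = 7.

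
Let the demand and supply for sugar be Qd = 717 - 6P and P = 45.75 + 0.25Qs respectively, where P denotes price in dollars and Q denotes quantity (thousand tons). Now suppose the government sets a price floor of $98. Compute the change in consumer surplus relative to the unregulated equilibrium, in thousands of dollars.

-1224

Rearranging supply gives Qs = 4P - 183. Without the control the market clears where 717 - 6P = 4P - 183, i.e. P* = 90 and Q* = 177.
Since 98 > 90, the floor is binding.
At P = 98: Qd = 717 - 6·98 = 129 and Qs = 4·98 - 183 = 209.
Consumer surplus without the control is ½ · (119.5 - 90) · 177 = 2610.75.
With the floor, consumers buy 129 units at 98, so CS = ½ · (119.5 - 98) · 129 = 1386.75.
Change in consumer surplus = 1386.75 - 2610.75 = -1224.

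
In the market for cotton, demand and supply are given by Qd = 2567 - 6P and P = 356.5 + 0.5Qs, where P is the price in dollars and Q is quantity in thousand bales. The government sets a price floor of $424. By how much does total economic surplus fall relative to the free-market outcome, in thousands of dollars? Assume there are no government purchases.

2352

Rearranging supply gives Qs = 2P - 713. Without the control the market clears where 2567 - 6P = 2P - 713, i.e. P* = 410 and Q* = 107.
The floor of 424 is above the equilibrium price 410, so it binds.
At P = 424: Qd = 2567 - 6·424 = 23 and Qs = 2·424 - 713 = 135.
Quantity traded falls to 23. At Q = 23 the demand price is (2567 - 23)/6 = 424 and the supply price is (713 + 23)/2 = 368.
Deadweight loss = ½ · (424 - 368) · (107 - 23) = ½ · 56 · 84 = 2352.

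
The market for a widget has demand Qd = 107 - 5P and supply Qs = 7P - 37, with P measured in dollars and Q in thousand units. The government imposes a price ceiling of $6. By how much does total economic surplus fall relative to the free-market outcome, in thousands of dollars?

In a free market, 107 - 5P = 7P - 37 gives the equilibrium P* = 12, Q* = 47.
Since 6 < 12, the ceiling is binding.
At P = 6: Qd = 107 - 5·6 = 77 and Qs = 7·6 - 37 = 5.
Quantity traded falls to 5. At Q = 5 the demand price is (107 - 5)/5 = 20.4 and the supply price is (37 + 5)/7 = 6.
Deadweight loss = ½ · (20.4 - 6) · (47 - 5) = ½ · 14.4 · 42 = 302.4.

302.4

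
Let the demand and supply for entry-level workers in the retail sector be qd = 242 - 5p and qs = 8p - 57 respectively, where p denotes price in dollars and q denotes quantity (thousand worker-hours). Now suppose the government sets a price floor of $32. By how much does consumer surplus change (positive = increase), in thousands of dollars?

-940.5

In a free market, 242 - 5p = 8p - 57 gives the equilibrium p* = 23, q* = 127.
The floor of 32 is above the equilibrium price 23, so it binds.
At p = 32: qd = 242 - 5·32 = 82 and qs = 8·32 - 57 = 199.
Consumer surplus without the control is ½ · (48.4 - 23) · 127 = 1612.9.
With the floor, consumers buy 82 units at 32, so CS = ½ · (48.4 - 32) · 82 = 672.4.
Change in consumer surplus = 672.4 - 1612.9 = -940.5.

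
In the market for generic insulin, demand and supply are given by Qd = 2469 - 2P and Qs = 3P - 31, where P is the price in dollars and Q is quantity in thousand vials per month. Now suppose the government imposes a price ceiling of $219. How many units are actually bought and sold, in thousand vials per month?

Without the control the market clears where 2469 - 2P = 3P - 31, i.e. P* = 500 and Q* = 1469.
Because the ceiling (219) lies below the market-clearing price, it is binding.
At P = 219: Qd = 2469 - 2·219 = 2031 and Qs = 3·219 - 31 = 626.
The quantity actually transacted is the short side, supply: 626.

626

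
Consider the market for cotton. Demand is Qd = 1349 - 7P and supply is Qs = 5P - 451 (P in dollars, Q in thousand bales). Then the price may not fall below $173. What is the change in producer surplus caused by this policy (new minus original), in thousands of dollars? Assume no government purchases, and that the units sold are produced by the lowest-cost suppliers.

Equilibrium: 1349 - 7P = 5P - 451, so 1800 = 12P and P* = 150, Q* = 299.
Since 173 > 150, the floor is binding.
At P = 173: Qd = 1349 - 7·173 = 138 and Qs = 5·173 - 451 = 414.
Producer surplus without the control is ½ · (150 - 90.2) · 299 = 8940.1.
With the floor, 138 units are sold at 173. The supply price at Q = 138 is 117.8, so PS = ½ · [(173 - 90.2) + (173 - 117.8)] · 138 = 9522.
Change in producer surplus = 9522 - 8940.1 = 581.9.

581.9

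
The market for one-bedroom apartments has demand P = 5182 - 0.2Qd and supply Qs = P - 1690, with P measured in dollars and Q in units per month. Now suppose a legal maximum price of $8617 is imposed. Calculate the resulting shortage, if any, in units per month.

0

Rearranging demand gives Qd = 25910 - 5P. Setting quantity demanded equal to quantity supplied, 25910 - 5P = P - 1690, gives P* = 4600 and Q* = 2910.
The ceiling of 8617 is above the equilibrium price 4600, so it is not binding; the market clears at P* = 4600, Q* = 2910.
Since the control does not bind, there is no shortage.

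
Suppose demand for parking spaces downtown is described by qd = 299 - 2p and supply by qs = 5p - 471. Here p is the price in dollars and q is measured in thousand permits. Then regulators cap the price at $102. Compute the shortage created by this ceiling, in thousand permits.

56

In a free market, 299 - 2p = 5p - 471 gives the equilibrium p* = 110, q* = 79.
Because the ceiling (102) lies below the market-clearing price, it is binding.
At p = 102: qd = 299 - 2·102 = 95 and qs = 5·102 - 471 = 39.
Shortage = qd - qs = 95 - 39 = 56.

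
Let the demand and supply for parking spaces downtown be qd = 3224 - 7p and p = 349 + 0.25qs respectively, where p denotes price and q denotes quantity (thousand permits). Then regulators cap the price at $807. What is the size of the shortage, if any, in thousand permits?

0

Rearranging supply gives qs = 4p - 1396. Equilibrium: 3224 - 7p = 4p - 1396, so 4620 = 11p and p* = 420, q* = 284.
The ceiling of 807 is above the equilibrium price 420, so it is not binding; the market clears at p* = 420, q* = 284.
Since the control does not bind, there is no shortage.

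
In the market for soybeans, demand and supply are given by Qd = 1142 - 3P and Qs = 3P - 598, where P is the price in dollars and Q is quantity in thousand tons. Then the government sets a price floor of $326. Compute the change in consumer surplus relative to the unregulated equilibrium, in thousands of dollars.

-7848

Setting quantity demanded equal to quantity supplied, 1142 - 3P = 3P - 598, gives P* = 290 and Q* = 272.
The floor of 326 is above the equilibrium price 290, so it binds.
At P = 326: Qd = 1142 - 3·326 = 164 and Qs = 3·326 - 598 = 380.
Consumer surplus without the control is ½ · (1142/3 - 290) · 272 = 36992/3.
With the floor, consumers buy 164 units at 326, so CS = ½ · (1142/3 - 326) · 164 = 13448/3.
Change in consumer surplus = 13448/3 - 36992/3 = -7848.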